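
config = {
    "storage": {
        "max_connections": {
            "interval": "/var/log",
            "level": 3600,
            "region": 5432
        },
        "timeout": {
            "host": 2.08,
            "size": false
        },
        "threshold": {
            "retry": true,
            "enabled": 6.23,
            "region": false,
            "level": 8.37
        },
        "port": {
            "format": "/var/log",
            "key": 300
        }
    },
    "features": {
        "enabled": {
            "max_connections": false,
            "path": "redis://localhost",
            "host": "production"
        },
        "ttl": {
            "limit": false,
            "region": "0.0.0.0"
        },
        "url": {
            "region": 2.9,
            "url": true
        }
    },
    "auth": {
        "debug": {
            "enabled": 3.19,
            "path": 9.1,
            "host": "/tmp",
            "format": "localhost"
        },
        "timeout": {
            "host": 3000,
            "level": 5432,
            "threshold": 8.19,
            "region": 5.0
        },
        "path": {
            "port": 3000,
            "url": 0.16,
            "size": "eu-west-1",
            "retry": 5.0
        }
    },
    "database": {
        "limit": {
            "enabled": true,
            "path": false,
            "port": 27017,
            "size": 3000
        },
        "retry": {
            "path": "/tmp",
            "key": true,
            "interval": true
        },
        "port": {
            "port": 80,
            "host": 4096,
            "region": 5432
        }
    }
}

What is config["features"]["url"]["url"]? True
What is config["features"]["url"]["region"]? 2.9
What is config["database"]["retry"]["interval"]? True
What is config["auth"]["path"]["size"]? "eu-west-1"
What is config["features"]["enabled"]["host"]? "production"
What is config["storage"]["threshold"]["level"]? 8.37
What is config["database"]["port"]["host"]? 4096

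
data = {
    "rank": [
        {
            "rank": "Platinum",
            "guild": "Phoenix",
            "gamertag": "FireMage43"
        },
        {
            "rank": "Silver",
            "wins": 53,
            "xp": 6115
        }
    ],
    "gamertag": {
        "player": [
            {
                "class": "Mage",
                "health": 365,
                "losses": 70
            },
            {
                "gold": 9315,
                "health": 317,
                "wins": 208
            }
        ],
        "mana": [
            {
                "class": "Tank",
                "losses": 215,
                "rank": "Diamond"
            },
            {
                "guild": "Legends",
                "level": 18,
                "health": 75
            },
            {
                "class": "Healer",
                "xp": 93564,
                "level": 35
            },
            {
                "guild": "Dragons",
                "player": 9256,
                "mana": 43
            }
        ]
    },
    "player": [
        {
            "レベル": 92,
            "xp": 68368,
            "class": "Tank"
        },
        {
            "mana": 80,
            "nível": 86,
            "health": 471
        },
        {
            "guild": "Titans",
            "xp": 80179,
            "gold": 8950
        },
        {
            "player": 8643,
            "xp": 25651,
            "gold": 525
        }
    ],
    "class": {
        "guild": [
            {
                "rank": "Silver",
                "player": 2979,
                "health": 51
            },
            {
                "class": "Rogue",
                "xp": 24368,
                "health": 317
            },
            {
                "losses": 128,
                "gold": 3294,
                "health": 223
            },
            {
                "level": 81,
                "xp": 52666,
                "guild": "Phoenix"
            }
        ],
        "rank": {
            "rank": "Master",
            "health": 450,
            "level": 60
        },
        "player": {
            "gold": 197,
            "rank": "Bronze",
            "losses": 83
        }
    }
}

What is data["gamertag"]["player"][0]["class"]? "Mage"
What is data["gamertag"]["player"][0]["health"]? 365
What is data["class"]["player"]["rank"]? "Bronze"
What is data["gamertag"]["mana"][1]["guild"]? "Legends"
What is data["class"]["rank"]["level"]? 60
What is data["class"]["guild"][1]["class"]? "Rogue"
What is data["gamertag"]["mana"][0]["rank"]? "Diamond"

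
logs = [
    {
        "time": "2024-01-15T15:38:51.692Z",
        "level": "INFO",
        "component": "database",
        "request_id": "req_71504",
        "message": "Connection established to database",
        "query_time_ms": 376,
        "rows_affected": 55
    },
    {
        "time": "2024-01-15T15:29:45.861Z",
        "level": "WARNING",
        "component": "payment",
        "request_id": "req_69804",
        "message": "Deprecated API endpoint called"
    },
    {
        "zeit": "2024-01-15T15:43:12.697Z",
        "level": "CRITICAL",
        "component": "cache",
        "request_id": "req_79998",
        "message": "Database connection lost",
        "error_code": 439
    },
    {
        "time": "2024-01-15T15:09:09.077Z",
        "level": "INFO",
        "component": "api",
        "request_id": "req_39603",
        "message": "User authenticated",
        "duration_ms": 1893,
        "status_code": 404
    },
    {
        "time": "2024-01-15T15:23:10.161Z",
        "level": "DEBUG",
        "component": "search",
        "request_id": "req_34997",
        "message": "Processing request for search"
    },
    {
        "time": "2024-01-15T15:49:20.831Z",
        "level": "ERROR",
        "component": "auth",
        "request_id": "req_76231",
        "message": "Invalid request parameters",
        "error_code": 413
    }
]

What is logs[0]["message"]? "Connection established to database"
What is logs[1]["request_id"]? "req_69804"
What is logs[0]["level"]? "INFO"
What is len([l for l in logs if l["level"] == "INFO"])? 2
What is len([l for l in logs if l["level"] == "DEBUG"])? 1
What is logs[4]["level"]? "DEBUG"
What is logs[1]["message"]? "Deprecated API endpoint called"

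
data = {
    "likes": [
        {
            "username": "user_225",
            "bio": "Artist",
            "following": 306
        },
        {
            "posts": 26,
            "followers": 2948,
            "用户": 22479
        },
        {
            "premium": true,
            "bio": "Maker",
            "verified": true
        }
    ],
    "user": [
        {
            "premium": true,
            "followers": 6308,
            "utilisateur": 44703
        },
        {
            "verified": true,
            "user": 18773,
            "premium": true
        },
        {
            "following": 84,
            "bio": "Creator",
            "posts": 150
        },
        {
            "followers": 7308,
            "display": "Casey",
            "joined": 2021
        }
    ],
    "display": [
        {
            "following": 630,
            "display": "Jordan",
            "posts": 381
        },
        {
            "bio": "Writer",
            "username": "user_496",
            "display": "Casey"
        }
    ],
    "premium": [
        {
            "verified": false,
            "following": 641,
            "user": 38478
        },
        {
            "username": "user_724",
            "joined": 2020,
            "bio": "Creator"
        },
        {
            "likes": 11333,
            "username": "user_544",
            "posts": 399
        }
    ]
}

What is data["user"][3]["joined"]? 2021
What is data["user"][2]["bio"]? "Creator"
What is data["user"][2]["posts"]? 150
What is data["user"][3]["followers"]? 7308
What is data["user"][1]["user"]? 18773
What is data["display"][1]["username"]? "user_496"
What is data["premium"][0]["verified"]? False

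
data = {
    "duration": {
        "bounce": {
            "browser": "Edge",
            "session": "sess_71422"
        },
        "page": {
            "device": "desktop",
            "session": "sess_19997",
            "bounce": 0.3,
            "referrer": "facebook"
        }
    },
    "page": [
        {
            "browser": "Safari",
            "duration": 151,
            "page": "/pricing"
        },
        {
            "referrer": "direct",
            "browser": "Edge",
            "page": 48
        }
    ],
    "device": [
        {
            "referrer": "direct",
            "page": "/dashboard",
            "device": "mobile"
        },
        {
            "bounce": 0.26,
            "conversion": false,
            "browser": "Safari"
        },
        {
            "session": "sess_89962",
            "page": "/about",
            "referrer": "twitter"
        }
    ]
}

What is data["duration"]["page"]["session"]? "sess_19997"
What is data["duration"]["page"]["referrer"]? "facebook"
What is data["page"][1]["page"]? 48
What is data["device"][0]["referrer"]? "direct"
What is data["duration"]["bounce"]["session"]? "sess_71422"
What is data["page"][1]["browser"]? "Edge"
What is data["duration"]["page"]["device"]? "desktop"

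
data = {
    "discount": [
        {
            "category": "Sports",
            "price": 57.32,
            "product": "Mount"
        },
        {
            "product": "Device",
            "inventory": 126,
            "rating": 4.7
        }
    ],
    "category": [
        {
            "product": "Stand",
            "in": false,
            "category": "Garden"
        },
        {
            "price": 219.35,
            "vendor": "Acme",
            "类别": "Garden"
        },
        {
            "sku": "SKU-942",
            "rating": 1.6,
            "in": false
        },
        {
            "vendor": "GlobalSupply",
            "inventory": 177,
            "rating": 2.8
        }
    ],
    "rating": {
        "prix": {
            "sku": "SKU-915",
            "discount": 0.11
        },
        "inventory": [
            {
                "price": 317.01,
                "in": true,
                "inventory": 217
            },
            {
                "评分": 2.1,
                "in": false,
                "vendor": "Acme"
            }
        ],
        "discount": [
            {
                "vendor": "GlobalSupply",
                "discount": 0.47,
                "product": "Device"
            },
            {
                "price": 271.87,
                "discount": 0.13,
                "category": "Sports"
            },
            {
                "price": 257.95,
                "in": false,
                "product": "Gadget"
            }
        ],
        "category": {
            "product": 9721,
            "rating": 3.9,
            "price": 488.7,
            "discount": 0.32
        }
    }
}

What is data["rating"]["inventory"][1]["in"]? False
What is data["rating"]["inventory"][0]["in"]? True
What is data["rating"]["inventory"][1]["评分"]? 2.1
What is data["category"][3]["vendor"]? "GlobalSupply"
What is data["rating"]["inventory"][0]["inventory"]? 217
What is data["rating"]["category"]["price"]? 488.7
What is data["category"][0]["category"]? "Garden"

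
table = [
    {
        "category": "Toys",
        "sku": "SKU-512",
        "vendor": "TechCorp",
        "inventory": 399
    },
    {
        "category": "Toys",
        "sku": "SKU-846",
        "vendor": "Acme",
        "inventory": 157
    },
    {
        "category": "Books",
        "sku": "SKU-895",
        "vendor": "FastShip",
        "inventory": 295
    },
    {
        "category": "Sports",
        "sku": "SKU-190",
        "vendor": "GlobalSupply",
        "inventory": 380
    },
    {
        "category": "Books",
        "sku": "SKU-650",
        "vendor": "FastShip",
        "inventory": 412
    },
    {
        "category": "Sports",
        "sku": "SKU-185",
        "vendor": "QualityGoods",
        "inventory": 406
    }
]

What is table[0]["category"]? "Toys"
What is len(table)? 6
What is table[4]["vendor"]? "FastShip"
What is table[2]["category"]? "Books"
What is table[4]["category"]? "Books"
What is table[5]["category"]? "Sports"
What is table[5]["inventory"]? 406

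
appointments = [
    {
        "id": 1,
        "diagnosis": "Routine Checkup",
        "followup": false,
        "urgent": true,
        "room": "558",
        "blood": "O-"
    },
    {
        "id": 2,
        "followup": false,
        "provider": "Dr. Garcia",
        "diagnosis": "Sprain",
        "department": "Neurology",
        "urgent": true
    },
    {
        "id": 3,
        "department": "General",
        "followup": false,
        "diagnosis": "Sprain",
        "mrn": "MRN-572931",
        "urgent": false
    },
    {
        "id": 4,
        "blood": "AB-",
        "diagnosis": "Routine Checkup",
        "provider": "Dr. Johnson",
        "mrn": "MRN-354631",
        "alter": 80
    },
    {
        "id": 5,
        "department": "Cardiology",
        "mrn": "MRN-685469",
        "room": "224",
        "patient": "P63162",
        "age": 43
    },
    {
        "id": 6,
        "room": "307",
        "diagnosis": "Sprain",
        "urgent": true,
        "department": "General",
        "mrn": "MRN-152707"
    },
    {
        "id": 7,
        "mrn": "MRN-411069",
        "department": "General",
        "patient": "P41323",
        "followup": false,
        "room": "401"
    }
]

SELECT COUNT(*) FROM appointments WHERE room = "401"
1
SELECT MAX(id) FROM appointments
7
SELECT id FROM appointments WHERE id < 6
[1, 2, 3, 4, 5]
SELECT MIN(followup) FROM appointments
False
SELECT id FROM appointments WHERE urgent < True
[3]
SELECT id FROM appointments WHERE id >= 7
[7]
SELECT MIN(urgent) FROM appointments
False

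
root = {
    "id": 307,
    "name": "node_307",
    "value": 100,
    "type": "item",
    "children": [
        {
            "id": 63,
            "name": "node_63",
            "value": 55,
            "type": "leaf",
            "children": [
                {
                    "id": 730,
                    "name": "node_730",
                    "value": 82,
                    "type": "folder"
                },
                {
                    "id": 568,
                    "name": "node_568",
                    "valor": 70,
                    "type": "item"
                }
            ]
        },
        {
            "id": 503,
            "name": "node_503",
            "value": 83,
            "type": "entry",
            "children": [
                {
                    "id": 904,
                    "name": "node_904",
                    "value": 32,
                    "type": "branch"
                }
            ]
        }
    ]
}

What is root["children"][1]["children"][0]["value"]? 32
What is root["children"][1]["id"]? 503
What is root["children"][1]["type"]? "entry"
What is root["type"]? "item"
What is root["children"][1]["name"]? "node_503"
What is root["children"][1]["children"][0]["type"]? "branch"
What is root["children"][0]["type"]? "leaf"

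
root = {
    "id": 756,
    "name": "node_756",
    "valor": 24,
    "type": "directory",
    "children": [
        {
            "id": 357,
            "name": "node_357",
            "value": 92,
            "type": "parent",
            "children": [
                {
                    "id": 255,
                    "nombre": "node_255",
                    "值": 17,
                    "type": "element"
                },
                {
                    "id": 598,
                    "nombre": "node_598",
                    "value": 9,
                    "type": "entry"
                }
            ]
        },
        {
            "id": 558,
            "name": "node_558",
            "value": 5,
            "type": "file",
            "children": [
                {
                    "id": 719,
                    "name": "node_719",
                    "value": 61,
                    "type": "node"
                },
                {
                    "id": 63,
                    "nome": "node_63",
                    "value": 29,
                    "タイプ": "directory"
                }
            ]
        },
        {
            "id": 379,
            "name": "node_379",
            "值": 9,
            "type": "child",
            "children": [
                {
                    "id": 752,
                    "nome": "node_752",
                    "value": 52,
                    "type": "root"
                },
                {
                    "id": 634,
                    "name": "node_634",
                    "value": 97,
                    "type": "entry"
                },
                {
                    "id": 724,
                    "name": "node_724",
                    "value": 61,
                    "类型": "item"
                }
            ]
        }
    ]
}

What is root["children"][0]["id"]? 357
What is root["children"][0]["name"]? "node_357"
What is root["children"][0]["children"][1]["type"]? "entry"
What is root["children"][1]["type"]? "file"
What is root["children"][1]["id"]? 558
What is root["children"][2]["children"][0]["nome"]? "node_752"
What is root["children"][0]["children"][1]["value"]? 9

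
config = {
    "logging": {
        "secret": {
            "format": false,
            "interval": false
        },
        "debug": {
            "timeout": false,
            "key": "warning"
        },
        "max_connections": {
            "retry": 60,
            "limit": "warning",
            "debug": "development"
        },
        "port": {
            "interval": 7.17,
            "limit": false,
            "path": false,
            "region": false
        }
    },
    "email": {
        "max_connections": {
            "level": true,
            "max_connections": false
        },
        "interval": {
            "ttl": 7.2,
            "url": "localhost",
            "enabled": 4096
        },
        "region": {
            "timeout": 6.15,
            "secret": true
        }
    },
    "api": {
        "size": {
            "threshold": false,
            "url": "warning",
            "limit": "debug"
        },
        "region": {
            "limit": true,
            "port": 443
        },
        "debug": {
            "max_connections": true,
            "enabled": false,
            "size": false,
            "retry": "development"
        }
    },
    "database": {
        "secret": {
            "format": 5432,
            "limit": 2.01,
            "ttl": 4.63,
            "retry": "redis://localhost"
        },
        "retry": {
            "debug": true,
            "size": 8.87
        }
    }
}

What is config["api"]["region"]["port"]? 443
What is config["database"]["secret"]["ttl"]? 4.63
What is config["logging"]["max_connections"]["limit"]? "warning"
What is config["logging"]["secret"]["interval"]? False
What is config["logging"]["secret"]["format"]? False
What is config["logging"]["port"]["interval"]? 7.17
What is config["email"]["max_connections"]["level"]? True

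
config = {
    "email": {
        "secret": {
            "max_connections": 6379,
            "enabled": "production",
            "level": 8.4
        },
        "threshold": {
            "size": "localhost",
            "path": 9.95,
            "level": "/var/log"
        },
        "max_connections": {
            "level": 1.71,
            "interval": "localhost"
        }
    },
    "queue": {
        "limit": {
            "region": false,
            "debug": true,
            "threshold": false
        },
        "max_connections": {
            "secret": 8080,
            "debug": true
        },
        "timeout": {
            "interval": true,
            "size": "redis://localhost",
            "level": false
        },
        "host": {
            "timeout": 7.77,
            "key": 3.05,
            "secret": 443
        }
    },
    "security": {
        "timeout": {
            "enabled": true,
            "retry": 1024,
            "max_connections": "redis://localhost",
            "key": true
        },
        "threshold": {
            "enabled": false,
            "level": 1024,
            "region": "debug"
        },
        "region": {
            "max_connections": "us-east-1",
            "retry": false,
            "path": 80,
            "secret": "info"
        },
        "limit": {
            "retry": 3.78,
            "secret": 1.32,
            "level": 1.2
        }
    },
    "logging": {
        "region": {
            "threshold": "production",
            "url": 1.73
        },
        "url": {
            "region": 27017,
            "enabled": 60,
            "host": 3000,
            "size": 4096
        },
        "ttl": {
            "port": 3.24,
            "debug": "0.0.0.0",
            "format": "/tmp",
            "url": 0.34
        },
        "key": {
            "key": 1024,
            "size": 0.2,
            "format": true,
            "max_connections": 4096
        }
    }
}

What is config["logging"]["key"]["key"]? 1024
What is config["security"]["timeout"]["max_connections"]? "redis://localhost"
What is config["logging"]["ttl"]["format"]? "/tmp"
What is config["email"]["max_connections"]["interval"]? "localhost"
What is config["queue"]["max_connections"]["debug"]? True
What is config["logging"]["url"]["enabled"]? 60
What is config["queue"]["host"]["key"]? 3.05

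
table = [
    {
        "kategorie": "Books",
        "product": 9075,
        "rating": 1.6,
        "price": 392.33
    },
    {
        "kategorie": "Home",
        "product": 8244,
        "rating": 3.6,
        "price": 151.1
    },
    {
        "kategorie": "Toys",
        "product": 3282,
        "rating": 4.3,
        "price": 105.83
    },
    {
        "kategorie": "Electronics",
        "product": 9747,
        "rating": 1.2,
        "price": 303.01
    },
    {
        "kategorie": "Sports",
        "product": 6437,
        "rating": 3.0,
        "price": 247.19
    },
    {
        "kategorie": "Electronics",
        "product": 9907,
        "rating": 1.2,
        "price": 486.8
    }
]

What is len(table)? 6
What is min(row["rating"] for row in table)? 1.2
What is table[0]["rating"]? 1.6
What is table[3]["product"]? 9747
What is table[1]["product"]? 8244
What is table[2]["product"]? 3282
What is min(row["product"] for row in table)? 3282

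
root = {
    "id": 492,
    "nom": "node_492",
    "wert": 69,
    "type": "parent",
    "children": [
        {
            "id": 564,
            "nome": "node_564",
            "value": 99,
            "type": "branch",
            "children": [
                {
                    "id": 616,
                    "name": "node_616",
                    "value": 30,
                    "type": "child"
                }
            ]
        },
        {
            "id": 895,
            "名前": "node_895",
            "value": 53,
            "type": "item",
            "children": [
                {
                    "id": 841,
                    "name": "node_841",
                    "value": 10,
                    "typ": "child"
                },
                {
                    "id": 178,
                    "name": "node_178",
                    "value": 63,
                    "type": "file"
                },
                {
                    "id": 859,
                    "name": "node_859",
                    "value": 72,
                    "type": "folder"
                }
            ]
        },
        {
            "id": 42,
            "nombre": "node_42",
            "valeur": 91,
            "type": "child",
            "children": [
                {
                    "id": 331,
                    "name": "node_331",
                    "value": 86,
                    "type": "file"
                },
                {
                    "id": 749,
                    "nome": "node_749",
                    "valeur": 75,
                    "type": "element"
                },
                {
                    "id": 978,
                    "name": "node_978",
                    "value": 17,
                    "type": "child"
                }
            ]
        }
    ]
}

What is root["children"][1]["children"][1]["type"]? "file"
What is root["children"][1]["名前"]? "node_895"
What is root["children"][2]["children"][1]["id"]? 749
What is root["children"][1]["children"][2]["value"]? 72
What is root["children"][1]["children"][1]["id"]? 178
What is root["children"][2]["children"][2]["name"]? "node_978"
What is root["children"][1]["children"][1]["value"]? 63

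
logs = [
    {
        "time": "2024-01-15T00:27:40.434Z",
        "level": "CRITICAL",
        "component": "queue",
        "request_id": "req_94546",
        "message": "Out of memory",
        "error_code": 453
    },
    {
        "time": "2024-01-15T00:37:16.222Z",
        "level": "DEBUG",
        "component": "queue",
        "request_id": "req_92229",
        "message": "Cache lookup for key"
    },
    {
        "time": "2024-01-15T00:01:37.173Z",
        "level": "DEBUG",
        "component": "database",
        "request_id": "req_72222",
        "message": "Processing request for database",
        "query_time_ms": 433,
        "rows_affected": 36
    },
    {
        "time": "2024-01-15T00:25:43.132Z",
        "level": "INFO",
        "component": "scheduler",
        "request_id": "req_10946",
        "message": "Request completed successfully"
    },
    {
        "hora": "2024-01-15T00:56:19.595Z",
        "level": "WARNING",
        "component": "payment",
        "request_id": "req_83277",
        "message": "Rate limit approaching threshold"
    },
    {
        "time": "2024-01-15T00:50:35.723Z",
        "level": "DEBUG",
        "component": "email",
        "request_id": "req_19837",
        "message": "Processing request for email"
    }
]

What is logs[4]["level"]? "WARNING"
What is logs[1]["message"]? "Cache lookup for key"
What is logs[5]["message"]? "Processing request for email"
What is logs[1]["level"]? "DEBUG"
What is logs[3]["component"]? "scheduler"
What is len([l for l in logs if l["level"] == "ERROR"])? 0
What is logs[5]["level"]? "DEBUG"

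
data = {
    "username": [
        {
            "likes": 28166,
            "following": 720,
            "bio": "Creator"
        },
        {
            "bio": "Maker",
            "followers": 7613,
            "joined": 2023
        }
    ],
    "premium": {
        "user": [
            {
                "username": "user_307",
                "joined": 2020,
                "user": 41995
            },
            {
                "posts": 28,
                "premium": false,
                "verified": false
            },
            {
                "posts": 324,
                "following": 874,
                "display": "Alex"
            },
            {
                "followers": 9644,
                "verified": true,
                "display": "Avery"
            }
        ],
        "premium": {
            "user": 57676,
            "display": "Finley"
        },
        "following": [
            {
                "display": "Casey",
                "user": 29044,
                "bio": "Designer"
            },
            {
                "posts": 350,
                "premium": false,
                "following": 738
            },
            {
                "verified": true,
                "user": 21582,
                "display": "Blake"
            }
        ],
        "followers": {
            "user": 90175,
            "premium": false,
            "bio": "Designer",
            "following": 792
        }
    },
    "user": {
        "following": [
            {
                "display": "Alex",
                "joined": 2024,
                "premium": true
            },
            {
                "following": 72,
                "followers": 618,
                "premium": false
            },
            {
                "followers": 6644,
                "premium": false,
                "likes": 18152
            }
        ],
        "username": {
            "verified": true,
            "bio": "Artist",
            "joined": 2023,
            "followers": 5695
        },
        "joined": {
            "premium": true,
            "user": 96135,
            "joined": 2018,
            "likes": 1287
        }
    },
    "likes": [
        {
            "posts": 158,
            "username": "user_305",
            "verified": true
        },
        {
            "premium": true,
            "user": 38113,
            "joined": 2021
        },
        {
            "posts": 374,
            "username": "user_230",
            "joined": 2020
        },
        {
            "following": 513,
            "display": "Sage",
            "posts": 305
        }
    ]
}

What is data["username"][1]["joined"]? 2023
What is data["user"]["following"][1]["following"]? 72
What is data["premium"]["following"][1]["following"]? 738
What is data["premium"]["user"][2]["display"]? "Alex"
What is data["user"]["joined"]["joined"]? 2018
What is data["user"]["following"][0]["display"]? "Alex"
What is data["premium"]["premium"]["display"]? "Finley"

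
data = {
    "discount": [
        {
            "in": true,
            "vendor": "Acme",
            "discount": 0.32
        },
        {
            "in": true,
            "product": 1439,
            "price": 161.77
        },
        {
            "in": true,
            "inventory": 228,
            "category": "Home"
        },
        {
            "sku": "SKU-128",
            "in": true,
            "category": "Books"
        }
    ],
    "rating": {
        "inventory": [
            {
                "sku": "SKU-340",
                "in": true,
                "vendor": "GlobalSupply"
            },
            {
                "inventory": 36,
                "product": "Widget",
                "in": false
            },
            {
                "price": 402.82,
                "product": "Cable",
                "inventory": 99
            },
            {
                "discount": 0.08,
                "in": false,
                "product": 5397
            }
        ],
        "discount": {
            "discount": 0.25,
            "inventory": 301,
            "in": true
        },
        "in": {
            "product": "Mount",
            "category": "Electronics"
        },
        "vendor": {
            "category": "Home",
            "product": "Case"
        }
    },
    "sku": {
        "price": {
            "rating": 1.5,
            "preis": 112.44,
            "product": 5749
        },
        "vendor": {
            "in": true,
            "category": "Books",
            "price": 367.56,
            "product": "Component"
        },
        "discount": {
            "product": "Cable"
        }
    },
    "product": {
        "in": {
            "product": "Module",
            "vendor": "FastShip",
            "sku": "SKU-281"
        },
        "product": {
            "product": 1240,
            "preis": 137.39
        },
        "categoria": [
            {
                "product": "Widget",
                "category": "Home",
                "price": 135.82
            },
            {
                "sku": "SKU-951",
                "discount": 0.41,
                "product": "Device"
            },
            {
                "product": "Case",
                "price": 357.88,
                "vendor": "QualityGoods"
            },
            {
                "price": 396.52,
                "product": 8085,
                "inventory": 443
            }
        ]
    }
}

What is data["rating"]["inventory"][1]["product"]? "Widget"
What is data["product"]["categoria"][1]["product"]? "Device"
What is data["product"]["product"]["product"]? 1240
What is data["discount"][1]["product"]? 1439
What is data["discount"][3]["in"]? True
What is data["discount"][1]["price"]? 161.77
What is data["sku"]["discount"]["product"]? "Cable"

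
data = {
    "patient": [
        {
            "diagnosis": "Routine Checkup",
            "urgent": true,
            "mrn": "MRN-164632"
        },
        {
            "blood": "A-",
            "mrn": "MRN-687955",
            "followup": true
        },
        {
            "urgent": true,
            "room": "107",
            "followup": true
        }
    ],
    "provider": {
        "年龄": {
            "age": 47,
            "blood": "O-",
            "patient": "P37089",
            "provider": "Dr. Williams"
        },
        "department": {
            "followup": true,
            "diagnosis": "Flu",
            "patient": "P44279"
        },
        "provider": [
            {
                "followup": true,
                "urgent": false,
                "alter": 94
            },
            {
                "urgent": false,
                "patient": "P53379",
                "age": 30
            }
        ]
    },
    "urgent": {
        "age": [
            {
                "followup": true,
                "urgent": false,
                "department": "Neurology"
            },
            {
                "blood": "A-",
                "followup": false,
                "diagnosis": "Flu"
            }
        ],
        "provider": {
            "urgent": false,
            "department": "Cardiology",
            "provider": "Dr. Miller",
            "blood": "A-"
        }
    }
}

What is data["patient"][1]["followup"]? True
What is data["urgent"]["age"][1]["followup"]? False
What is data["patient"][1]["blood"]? "A-"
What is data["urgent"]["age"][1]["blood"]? "A-"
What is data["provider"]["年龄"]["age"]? 47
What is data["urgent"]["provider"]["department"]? "Cardiology"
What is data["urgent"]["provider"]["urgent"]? False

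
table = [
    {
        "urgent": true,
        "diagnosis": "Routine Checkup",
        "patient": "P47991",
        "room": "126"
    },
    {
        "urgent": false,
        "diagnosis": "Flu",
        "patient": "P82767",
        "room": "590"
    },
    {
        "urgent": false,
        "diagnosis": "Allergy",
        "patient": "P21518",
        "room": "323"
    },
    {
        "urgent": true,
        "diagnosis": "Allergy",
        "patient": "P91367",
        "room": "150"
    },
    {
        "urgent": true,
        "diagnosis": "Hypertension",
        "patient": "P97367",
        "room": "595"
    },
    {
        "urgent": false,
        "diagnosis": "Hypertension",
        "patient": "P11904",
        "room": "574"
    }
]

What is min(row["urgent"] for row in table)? False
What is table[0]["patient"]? "P47991"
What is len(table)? 6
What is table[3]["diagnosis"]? "Allergy"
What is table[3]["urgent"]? True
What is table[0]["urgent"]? True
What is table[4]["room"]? "595"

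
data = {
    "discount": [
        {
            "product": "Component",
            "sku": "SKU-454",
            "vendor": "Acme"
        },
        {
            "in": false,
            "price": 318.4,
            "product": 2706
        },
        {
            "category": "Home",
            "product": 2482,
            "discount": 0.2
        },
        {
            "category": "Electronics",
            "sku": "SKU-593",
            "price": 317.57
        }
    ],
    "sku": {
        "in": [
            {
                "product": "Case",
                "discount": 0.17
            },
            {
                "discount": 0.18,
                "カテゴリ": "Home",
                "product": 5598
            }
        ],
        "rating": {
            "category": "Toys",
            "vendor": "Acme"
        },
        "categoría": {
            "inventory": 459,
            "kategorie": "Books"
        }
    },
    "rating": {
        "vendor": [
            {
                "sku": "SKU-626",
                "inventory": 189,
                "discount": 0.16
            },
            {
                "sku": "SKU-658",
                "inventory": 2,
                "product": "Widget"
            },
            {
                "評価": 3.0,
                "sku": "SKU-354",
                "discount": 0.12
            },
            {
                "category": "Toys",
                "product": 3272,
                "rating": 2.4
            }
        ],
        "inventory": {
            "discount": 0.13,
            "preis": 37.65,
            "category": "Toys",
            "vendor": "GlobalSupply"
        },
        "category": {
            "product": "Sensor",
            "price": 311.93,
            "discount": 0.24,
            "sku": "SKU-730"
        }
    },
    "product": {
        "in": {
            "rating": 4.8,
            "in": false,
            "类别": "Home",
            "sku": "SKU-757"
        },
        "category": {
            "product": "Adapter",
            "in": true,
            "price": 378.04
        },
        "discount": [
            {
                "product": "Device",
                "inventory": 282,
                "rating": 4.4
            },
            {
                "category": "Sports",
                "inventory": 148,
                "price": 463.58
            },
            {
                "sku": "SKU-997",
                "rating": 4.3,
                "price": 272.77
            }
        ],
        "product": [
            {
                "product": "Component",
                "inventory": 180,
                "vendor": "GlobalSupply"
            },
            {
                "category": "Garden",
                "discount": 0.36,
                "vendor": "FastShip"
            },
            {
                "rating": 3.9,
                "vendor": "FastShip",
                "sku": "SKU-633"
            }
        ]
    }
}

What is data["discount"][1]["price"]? 318.4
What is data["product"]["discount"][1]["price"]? 463.58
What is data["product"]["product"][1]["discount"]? 0.36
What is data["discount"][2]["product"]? 2482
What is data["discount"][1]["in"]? False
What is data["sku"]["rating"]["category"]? "Toys"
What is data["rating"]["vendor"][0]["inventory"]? 189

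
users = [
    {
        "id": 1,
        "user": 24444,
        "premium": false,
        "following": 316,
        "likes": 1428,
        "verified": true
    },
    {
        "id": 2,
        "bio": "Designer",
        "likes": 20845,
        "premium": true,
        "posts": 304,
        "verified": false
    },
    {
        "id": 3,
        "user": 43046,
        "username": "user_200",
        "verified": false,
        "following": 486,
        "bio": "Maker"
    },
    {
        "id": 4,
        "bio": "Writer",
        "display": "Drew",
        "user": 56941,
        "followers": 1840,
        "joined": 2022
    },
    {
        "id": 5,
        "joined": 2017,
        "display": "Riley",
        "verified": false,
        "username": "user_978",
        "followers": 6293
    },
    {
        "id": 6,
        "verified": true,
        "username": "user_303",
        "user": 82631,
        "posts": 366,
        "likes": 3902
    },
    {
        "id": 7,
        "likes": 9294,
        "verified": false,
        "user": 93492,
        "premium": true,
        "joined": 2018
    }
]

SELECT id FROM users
[1, 2, 3, 4, 5, 6, 7]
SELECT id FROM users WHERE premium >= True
[2, 7]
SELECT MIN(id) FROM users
1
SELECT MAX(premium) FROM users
True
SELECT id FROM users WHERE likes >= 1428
[1, 2, 6, 7]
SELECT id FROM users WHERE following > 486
[]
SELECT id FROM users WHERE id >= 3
[3, 4, 5, 6, 7]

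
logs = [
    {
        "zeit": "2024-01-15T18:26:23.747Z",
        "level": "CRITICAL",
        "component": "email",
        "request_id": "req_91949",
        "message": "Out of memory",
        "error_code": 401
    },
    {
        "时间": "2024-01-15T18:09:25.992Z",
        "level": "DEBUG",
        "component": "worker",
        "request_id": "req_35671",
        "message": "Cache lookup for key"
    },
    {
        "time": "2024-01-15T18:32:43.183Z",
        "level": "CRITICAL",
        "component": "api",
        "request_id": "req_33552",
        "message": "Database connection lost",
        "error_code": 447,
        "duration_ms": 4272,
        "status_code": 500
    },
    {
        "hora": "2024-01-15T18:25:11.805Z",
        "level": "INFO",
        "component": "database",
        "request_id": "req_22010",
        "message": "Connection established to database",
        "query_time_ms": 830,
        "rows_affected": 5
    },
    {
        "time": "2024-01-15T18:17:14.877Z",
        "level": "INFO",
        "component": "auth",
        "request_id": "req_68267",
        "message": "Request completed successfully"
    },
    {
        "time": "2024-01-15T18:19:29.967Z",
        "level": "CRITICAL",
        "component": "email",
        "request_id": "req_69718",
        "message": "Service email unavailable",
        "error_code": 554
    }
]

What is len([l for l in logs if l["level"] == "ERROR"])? 0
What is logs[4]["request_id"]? "req_68267"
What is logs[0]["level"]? "CRITICAL"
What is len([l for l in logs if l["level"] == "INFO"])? 2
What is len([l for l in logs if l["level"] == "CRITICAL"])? 3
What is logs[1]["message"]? "Cache lookup for key"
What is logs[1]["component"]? "worker"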